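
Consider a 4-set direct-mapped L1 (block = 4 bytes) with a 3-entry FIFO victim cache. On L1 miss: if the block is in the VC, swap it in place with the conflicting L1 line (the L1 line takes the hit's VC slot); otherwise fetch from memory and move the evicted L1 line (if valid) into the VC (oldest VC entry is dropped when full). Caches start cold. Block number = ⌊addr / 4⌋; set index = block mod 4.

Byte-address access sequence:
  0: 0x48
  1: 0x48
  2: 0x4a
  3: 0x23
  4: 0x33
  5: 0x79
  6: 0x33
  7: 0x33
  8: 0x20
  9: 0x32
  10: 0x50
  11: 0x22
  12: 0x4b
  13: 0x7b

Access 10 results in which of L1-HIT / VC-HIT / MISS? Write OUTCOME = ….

OUTCOME = MISS

  [0] addr=0x48 blk=18 s=2: MISS | VC []
  [1] addr=0x48 blk=18 s=2: L1-HIT | VC []
  [2] addr=0x4a blk=18 s=2: L1-HIT | VC []
  [3] addr=0x23 blk=8 s=0: MISS | VC []
  [4] addr=0x33 blk=12 s=0: MISS | VC [8]
  [5] addr=0x79 blk=30 s=2: MISS | VC [8, 18]
  [6] addr=0x33 blk=12 s=0: L1-HIT | VC [8, 18]
  [7] addr=0x33 blk=12 s=0: L1-HIT | VC [8, 18]
  [8] addr=0x20 blk=8 s=0: VC-HIT | VC [12, 18]
  [9] addr=0x32 blk=12 s=0: VC-HIT | VC [8, 18]
  [10] addr=0x50 blk=20 s=0: MISS | VC [8, 18, 12]
  [11] addr=0x22 blk=8 s=0: VC-HIT | VC [20, 18, 12]
  [12] addr=0x4b blk=18 s=2: VC-HIT | VC [20, 30, 12]
  [13] addr=0x7b blk=30 s=2: VC-HIT | VC [20, 18, 12]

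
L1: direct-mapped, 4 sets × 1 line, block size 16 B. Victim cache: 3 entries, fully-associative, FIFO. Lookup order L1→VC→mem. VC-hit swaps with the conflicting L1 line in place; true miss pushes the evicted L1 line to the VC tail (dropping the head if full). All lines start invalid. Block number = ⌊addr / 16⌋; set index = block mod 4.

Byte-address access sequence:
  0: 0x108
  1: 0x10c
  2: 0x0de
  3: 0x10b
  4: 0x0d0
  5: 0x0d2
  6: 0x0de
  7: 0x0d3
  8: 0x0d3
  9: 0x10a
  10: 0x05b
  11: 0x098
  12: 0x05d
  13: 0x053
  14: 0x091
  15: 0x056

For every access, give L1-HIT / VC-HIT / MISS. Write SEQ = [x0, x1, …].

SEQ = [MISS, L1-HIT, MISS, L1-HIT, L1-HIT, L1-HIT, L1-HIT, L1-HIT, L1-HIT, L1-HIT, MISS, MISS, VC-HIT, L1-HIT, VC-HIT, VC-HIT]

  [0] addr=0x108 blk=16 s=0: MISS | VC []
  [1] addr=0x10c blk=16 s=0: L1-HIT | VC []
  [2] addr=0xde blk=13 s=1: MISS | VC []
  [3] addr=0x10b blk=16 s=0: L1-HIT | VC []
  [4] addr=0xd0 blk=13 s=1: L1-HIT | VC []
  [5] addr=0xd2 blk=13 s=1: L1-HIT | VC []
  [6] addr=0xde blk=13 s=1: L1-HIT | VC []
  [7] addr=0xd3 blk=13 s=1: L1-HIT | VC []
  [8] addr=0xd3 blk=13 s=1: L1-HIT | VC []
  [9] addr=0x10a blk=16 s=0: L1-HIT | VC []
  [10] addr=0x5b blk=5 s=1: MISS | VC [13]
  [11] addr=0x98 blk=9 s=1: MISS | VC [13, 5]
  [12] addr=0x5d blk=5 s=1: VC-HIT | VC [13, 9]
  [13] addr=0x53 blk=5 s=1: L1-HIT | VC [13, 9]
  [14] addr=0x91 blk=9 s=1: VC-HIT | VC [13, 5]
  [15] addr=0x56 blk=5 s=1: VC-HIT | VC [13, 9]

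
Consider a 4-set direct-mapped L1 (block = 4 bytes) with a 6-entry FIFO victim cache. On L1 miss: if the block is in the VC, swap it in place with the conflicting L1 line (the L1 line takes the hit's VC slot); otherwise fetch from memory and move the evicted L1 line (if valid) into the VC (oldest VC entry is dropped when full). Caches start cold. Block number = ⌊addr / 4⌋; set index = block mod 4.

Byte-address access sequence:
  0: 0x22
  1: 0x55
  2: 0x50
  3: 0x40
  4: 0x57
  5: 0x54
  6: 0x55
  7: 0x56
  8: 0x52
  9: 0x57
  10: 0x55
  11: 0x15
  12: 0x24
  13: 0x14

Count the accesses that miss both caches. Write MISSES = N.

MISSES = 6

  [0] addr=0x22 blk=8 s=0: MISS | VC []
  [1] addr=0x55 blk=21 s=1: MISS | VC []
  [2] addr=0x50 blk=20 s=0: MISS | VC [8]
  [3] addr=0x40 blk=16 s=0: MISS | VC [8, 20]
  [4] addr=0x57 blk=21 s=1: L1-HIT | VC [8, 20]
  [5] addr=0x54 blk=21 s=1: L1-HIT | VC [8, 20]
  [6] addr=0x55 blk=21 s=1: L1-HIT | VC [8, 20]
  [7] addr=0x56 blk=21 s=1: L1-HIT | VC [8, 20]
  [8] addr=0x52 blk=20 s=0: VC-HIT | VC [8, 16]
  [9] addr=0x57 blk=21 s=1: L1-HIT | VC [8, 16]
  [10] addr=0x55 blk=21 s=1: L1-HIT | VC [8, 16]
  [11] addr=0x15 blk=5 s=1: MISS | VC [8, 16, 21]
  [12] addr=0x24 blk=9 s=1: MISS | VC [8, 16, 21, 5]
  [13] addr=0x14 blk=5 s=1: VC-HIT | VC [8, 16, 21, 9]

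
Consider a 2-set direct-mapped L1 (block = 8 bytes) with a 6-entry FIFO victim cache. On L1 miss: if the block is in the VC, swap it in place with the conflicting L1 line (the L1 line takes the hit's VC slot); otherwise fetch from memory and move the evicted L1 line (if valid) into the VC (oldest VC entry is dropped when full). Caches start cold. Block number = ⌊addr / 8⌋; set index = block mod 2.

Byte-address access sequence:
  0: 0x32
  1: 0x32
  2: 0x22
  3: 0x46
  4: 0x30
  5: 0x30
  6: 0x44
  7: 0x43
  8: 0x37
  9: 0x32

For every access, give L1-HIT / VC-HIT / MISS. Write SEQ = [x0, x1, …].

  [0] addr=0x32 blk=6 s=0: MISS | VC []
  [1] addr=0x32 blk=6 s=0: L1-HIT | VC []
  [2] addr=0x22 blk=4 s=0: MISS | VC [6]
  [3] addr=0x46 blk=8 s=0: MISS | VC [6, 4]
  [4] addr=0x30 blk=6 s=0: VC-HIT | VC [8, 4]
  [5] addr=0x30 blk=6 s=0: L1-HIT | VC [8, 4]
  [6] addr=0x44 blk=8 s=0: VC-HIT | VC [6, 4]
  [7] addr=0x43 blk=8 s=0: L1-HIT | VC [6, 4]
  [8] addr=0x37 blk=6 s=0: VC-HIT | VC [8, 4]
  [9] addr=0x32 blk=6 s=0: L1-HIT | VC [8, 4]

SEQ = [MISS, L1-HIT, MISS, MISS, VC-HIT, L1-HIT, VC-HIT, L1-HIT, VC-HIT, L1-HIT]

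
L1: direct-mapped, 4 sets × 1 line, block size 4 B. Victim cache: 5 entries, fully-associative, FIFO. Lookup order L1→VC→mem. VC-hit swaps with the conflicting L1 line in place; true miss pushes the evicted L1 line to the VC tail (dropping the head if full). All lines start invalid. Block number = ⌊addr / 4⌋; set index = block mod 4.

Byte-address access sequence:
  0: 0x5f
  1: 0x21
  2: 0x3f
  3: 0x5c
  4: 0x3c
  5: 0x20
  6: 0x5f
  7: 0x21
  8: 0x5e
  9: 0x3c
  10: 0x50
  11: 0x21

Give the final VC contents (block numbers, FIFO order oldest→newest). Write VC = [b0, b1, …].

  [0] addr=0x5f blk=23 s=3: MISS | VC []
  [1] addr=0x21 blk=8 s=0: MISS | VC []
  [2] addr=0x3f blk=15 s=3: MISS | VC [23]
  [3] addr=0x5c blk=23 s=3: VC-HIT | VC [15]
  [4] addr=0x3c blk=15 s=3: VC-HIT | VC [23]
  [5] addr=0x20 blk=8 s=0: L1-HIT | VC [23]
  [6] addr=0x5f blk=23 s=3: VC-HIT | VC [15]
  [7] addr=0x21 blk=8 s=0: L1-HIT | VC [15]
  [8] addr=0x5e blk=23 s=3: L1-HIT | VC [15]
  [9] addr=0x3c blk=15 s=3: VC-HIT | VC [23]
  [10] addr=0x50 blk=20 s=0: MISS | VC [23, 8]
  [11] addr=0x21 blk=8 s=0: VC-HIT | VC [23, 20]

VC = [23, 20]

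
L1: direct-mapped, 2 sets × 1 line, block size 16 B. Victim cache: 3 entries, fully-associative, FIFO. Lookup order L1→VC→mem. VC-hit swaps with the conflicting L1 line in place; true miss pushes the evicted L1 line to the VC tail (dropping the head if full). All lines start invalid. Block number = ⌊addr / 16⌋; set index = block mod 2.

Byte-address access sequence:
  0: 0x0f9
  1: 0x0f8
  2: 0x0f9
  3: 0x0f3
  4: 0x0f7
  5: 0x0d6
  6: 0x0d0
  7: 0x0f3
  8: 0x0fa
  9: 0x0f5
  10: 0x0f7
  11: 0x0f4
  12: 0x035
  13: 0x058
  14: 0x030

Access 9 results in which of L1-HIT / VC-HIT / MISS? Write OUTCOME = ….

#0 0xf9→b15/s1 MISS; vc=[]
#1 0xf8→b15/s1 L1-HIT; vc=[]
#2 0xf9→b15/s1 L1-HIT; vc=[]
#3 0xf3→b15/s1 L1-HIT; vc=[]
#4 0xf7→b15/s1 L1-HIT; vc=[]
#5 0xd6→b13/s1 MISS; vc=[15]
#6 0xd0→b13/s1 L1-HIT; vc=[15]
#7 0xf3→b15/s1 VC-HIT; vc=[13]
#8 0xfa→b15/s1 L1-HIT; vc=[13]
#9 0xf5→b15/s1 L1-HIT; vc=[13]
#10 0xf7→b15/s1 L1-HIT; vc=[13]
#11 0xf4→b15/s1 L1-HIT; vc=[13]
#12 0x35→b3/s1 MISS; vc=[13,15]
#13 0x58→b5/s1 MISS; vc=[13,15,3]
#14 0x30→b3/s1 VC-HIT; vc=[13,15,5]

OUTCOME = L1-HIT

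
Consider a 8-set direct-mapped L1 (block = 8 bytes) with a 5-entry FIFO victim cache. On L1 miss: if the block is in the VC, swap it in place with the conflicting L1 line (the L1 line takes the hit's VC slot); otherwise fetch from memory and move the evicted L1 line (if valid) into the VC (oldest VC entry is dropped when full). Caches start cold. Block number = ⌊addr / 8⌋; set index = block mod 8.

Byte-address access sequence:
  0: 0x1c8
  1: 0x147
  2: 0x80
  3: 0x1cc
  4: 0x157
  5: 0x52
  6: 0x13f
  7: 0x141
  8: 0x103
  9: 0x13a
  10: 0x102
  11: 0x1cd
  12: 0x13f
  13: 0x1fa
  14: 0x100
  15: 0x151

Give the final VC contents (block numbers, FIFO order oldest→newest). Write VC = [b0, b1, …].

#0 0x1c8→b57/s1 MISS; vc=[]
#1 0x147→b40/s0 MISS; vc=[]
#2 0x80→b16/s0 MISS; vc=[40]
#3 0x1cc→b57/s1 L1-HIT; vc=[40]
#4 0x157→b42/s2 MISS; vc=[40]
#5 0x52→b10/s2 MISS; vc=[40,42]
#6 0x13f→b39/s7 MISS; vc=[40,42]
#7 0x141→b40/s0 VC-HIT; vc=[16,42]
#8 0x103→b32/s0 MISS; vc=[16,42,40]
#9 0x13a→b39/s7 L1-HIT; vc=[16,42,40]
#10 0x102→b32/s0 L1-HIT; vc=[16,42,40]
#11 0x1cd→b57/s1 L1-HIT; vc=[16,42,40]
#12 0x13f→b39/s7 L1-HIT; vc=[16,42,40]
#13 0x1fa→b63/s7 MISS; vc=[16,42,40,39]
#14 0x100→b32/s0 L1-HIT; vc=[16,42,40,39]
#15 0x151→b42/s2 VC-HIT; vc=[16,10,40,39]

VC = [16, 10, 40, 39]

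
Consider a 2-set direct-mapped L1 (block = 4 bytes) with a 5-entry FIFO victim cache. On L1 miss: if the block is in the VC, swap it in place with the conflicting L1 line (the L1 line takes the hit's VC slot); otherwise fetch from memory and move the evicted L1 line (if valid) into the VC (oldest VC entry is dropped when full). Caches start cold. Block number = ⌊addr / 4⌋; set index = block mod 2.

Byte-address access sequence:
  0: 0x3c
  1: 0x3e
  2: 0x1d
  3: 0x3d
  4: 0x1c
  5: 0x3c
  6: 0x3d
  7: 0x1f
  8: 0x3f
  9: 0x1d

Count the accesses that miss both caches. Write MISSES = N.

  [0] addr=0x3c blk=15 s=1: MISS | VC []
  [1] addr=0x3e blk=15 s=1: L1-HIT | VC []
  [2] addr=0x1d blk=7 s=1: MISS | VC [15]
  [3] addr=0x3d blk=15 s=1: VC-HIT | VC [7]
  [4] addr=0x1c blk=7 s=1: VC-HIT | VC [15]
  [5] addr=0x3c blk=15 s=1: VC-HIT | VC [7]
  [6] addr=0x3d blk=15 s=1: L1-HIT | VC [7]
  [7] addr=0x1f blk=7 s=1: VC-HIT | VC [15]
  [8] addr=0x3f blk=15 s=1: VC-HIT | VC [7]
  [9] addr=0x1d blk=7 s=1: VC-HIT | VC [15]

MISSES = 2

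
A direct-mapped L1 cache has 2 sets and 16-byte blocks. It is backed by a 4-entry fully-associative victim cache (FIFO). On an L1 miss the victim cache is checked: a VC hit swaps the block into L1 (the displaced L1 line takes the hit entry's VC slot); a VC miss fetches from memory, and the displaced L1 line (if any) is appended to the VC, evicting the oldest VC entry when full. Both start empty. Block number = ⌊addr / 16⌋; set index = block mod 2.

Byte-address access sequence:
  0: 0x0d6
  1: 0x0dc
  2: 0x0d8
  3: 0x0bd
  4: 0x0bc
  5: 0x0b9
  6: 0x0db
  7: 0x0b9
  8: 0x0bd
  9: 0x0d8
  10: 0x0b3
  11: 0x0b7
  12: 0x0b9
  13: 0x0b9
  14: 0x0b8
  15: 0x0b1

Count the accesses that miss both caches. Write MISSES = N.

MISSES = 2

  [0] addr=0xd6 blk=13 s=1: MISS | VC []
  [1] addr=0xdc blk=13 s=1: L1-HIT | VC []
  [2] addr=0xd8 blk=13 s=1: L1-HIT | VC []
  [3] addr=0xbd blk=11 s=1: MISS | VC [13]
  [4] addr=0xbc blk=11 s=1: L1-HIT | VC [13]
  [5] addr=0xb9 blk=11 s=1: L1-HIT | VC [13]
  [6] addr=0xdb blk=13 s=1: VC-HIT | VC [11]
  [7] addr=0xb9 blk=11 s=1: VC-HIT | VC [13]
  [8] addr=0xbd blk=11 s=1: L1-HIT | VC [13]
  [9] addr=0xd8 blk=13 s=1: VC-HIT | VC [11]
  [10] addr=0xb3 blk=11 s=1: VC-HIT | VC [13]
  [11] addr=0xb7 blk=11 s=1: L1-HIT | VC [13]
  [12] addr=0xb9 blk=11 s=1: L1-HIT | VC [13]
  [13] addr=0xb9 blk=11 s=1: L1-HIT | VC [13]
  [14] addr=0xb8 blk=11 s=1: L1-HIT | VC [13]
  [15] addr=0xb1 blk=11 s=1: L1-HIT | VC [13]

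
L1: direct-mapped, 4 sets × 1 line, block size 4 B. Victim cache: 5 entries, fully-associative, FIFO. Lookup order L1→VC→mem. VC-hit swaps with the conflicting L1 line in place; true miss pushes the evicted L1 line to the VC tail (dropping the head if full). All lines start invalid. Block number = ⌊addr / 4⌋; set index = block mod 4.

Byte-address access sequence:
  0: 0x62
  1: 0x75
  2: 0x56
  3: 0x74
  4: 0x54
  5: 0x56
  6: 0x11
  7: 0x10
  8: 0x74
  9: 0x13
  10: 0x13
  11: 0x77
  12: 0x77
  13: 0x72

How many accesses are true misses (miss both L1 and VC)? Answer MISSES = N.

#0 0x62→b24/s0 MISS; vc=[]
#1 0x75→b29/s1 MISS; vc=[]
#2 0x56→b21/s1 MISS; vc=[29]
#3 0x74→b29/s1 VC-HIT; vc=[21]
#4 0x54→b21/s1 VC-HIT; vc=[29]
#5 0x56→b21/s1 L1-HIT; vc=[29]
#6 0x11→b4/s0 MISS; vc=[29,24]
#7 0x10→b4/s0 L1-HIT; vc=[29,24]
#8 0x74→b29/s1 VC-HIT; vc=[21,24]
#9 0x13→b4/s0 L1-HIT; vc=[21,24]
#10 0x13→b4/s0 L1-HIT; vc=[21,24]
#11 0x77→b29/s1 L1-HIT; vc=[21,24]
#12 0x77→b29/s1 L1-HIT; vc=[21,24]
#13 0x72→b28/s0 MISS; vc=[21,24,4]

MISSES = 5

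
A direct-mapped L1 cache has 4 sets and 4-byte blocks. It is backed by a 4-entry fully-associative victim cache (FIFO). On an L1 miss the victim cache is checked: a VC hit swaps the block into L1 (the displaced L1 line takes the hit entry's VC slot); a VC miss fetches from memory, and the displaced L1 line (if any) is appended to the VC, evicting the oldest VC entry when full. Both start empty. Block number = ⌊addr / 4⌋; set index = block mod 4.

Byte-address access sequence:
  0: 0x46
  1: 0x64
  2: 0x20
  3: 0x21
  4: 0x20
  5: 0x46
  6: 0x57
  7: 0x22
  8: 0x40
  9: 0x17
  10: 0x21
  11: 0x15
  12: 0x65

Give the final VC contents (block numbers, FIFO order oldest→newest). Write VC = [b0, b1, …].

VC = [5, 17, 16, 21]

0: 0x46 (blk 17, set 1) → MISS  vc=[]
1: 0x64 (blk 25, set 1) → MISS  vc=[17]
2: 0x20 (blk 8, set 0) → MISS  vc=[17]
3: 0x21 (blk 8, set 0) → L1-HIT  vc=[17]
4: 0x20 (blk 8, set 0) → L1-HIT  vc=[17]
5: 0x46 (blk 17, set 1) → VC-HIT  vc=[25]
6: 0x57 (blk 21, set 1) → MISS  vc=[25, 17]
7: 0x22 (blk 8, set 0) → L1-HIT  vc=[25, 17]
8: 0x40 (blk 16, set 0) → MISS  vc=[25, 17, 8]
9: 0x17 (blk 5, set 1) → MISS  vc=[25, 17, 8, 21]
10: 0x21 (blk 8, set 0) → VC-HIT  vc=[25, 17, 16, 21]
11: 0x15 (blk 5, set 1) → L1-HIT  vc=[25, 17, 16, 21]
12: 0x65 (blk 25, set 1) → VC-HIT  vc=[5, 17, 16, 21]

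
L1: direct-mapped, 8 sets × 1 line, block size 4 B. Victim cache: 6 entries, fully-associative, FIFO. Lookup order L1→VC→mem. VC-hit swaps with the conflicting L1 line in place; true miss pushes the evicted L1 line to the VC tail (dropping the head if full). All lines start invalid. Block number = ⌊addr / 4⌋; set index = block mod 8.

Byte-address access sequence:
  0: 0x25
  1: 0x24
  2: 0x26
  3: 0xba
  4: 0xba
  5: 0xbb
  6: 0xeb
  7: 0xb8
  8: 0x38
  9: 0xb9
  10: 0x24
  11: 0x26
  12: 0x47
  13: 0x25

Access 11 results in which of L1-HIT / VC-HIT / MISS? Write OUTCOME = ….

OUTCOME = L1-HIT

  [0] addr=0x25 blk=9 s=1: MISS | VC []
  [1] addr=0x24 blk=9 s=1: L1-HIT | VC []
  [2] addr=0x26 blk=9 s=1: L1-HIT | VC []
  [3] addr=0xba blk=46 s=6: MISS | VC []
  [4] addr=0xba blk=46 s=6: L1-HIT | VC []
  [5] addr=0xbb blk=46 s=6: L1-HIT | VC []
  [6] addr=0xeb blk=58 s=2: MISS | VC []
  [7] addr=0xb8 blk=46 s=6: L1-HIT | VC []
  [8] addr=0x38 blk=14 s=6: MISS | VC [46]
  [9] addr=0xb9 blk=46 s=6: VC-HIT | VC [14]
  [10] addr=0x24 blk=9 s=1: L1-HIT | VC [14]
  [11] addr=0x26 blk=9 s=1: L1-HIT | VC [14]
  [12] addr=0x47 blk=17 s=1: MISS | VC [14, 9]
  [13] addr=0x25 blk=9 s=1: VC-HIT | VC [14, 17]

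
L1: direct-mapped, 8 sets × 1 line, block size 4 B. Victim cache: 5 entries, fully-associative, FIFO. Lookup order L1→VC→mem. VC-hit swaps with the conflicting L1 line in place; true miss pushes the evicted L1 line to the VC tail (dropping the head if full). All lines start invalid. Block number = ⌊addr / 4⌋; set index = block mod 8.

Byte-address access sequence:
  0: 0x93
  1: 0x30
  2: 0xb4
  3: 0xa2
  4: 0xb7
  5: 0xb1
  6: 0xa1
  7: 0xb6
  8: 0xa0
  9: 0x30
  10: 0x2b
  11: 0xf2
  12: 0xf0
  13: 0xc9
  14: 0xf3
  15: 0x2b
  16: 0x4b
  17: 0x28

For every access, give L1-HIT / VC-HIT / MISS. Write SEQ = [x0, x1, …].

#0 0x93→b36/s4 MISS; vc=[]
#1 0x30→b12/s4 MISS; vc=[36]
#2 0xb4→b45/s5 MISS; vc=[36]
#3 0xa2→b40/s0 MISS; vc=[36]
#4 0xb7→b45/s5 L1-HIT; vc=[36]
#5 0xb1→b44/s4 MISS; vc=[36,12]
#6 0xa1→b40/s0 L1-HIT; vc=[36,12]
#7 0xb6→b45/s5 L1-HIT; vc=[36,12]
#8 0xa0→b40/s0 L1-HIT; vc=[36,12]
#9 0x30→b12/s4 VC-HIT; vc=[36,44]
#10 0x2b→b10/s2 MISS; vc=[36,44]
#11 0xf2→b60/s4 MISS; vc=[36,44,12]
#12 0xf0→b60/s4 L1-HIT; vc=[36,44,12]
#13 0xc9→b50/s2 MISS; vc=[36,44,12,10]
#14 0xf3→b60/s4 L1-HIT; vc=[36,44,12,10]
#15 0x2b→b10/s2 VC-HIT; vc=[36,44,12,50]
#16 0x4b→b18/s2 MISS; vc=[36,44,12,50,10]
#17 0x28→b10/s2 VC-HIT; vc=[36,44,12,50,18]

SEQ = [MISS, MISS, MISS, MISS, L1-HIT, MISS, L1-HIT, L1-HIT, L1-HIT, VC-HIT, MISS, MISS, L1-HIT, MISS, L1-HIT, VC-HIT, MISS, VC-HIT]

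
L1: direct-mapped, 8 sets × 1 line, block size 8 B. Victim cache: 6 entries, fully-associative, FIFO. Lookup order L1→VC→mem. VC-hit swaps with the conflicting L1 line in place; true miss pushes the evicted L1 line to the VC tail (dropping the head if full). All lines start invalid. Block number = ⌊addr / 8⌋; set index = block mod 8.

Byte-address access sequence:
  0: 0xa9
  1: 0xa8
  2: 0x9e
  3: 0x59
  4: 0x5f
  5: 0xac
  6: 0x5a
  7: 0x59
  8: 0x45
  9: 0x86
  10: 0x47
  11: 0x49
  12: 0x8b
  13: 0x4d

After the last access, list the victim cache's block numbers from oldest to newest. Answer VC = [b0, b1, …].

  [0] addr=0xa9 blk=21 s=5: MISS | VC []
  [1] addr=0xa8 blk=21 s=5: L1-HIT | VC []
  [2] addr=0x9e blk=19 s=3: MISS | VC []
  [3] addr=0x59 blk=11 s=3: MISS | VC [19]
  [4] addr=0x5f blk=11 s=3: L1-HIT | VC [19]
  [5] addr=0xac blk=21 s=5: L1-HIT | VC [19]
  [6] addr=0x5a blk=11 s=3: L1-HIT | VC [19]
  [7] addr=0x59 blk=11 s=3: L1-HIT | VC [19]
  [8] addr=0x45 blk=8 s=0: MISS | VC [19]
  [9] addr=0x86 blk=16 s=0: MISS | VC [19, 8]
  [10] addr=0x47 blk=8 s=0: VC-HIT | VC [19, 16]
  [11] addr=0x49 blk=9 s=1: MISS | VC [19, 16]
  [12] addr=0x8b blk=17 s=1: MISS | VC [19, 16, 9]
  [13] addr=0x4d blk=9 s=1: VC-HIT | VC [19, 16, 17]

VC = [19, 16, 17]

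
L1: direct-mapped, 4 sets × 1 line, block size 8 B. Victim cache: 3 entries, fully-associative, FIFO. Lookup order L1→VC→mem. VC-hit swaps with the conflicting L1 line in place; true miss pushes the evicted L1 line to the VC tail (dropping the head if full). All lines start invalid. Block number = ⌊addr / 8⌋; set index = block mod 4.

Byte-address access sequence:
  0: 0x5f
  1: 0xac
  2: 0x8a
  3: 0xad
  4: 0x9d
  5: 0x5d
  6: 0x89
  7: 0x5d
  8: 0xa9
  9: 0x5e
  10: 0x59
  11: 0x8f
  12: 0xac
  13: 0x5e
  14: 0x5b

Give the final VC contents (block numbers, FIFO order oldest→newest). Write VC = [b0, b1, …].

#0 0x5f→b11/s3 MISS; vc=[]
#1 0xac→b21/s1 MISS; vc=[]
#2 0x8a→b17/s1 MISS; vc=[21]
#3 0xad→b21/s1 VC-HIT; vc=[17]
#4 0x9d→b19/s3 MISS; vc=[17,11]
#5 0x5d→b11/s3 VC-HIT; vc=[17,19]
#6 0x89→b17/s1 VC-HIT; vc=[21,19]
#7 0x5d→b11/s3 L1-HIT; vc=[21,19]
#8 0xa9→b21/s1 VC-HIT; vc=[17,19]
#9 0x5e→b11/s3 L1-HIT; vc=[17,19]
#10 0x59→b11/s3 L1-HIT; vc=[17,19]
#11 0x8f→b17/s1 VC-HIT; vc=[21,19]
#12 0xac→b21/s1 VC-HIT; vc=[17,19]
#13 0x5e→b11/s3 L1-HIT; vc=[17,19]
#14 0x5b→b11/s3 L1-HIT; vc=[17,19]

VC = [17, 19]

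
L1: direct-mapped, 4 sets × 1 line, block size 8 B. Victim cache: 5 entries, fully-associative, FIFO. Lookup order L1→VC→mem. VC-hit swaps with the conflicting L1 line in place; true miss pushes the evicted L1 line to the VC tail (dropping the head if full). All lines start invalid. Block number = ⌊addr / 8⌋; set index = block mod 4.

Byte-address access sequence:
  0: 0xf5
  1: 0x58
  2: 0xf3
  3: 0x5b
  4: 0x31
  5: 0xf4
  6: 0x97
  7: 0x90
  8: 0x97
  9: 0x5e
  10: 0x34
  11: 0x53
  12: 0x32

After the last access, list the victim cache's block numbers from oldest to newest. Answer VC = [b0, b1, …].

#0 0xf5→b30/s2 MISS; vc=[]
#1 0x58→b11/s3 MISS; vc=[]
#2 0xf3→b30/s2 L1-HIT; vc=[]
#3 0x5b→b11/s3 L1-HIT; vc=[]
#4 0x31→b6/s2 MISS; vc=[30]
#5 0xf4→b30/s2 VC-HIT; vc=[6]
#6 0x97→b18/s2 MISS; vc=[6,30]
#7 0x90→b18/s2 L1-HIT; vc=[6,30]
#8 0x97→b18/s2 L1-HIT; vc=[6,30]
#9 0x5e→b11/s3 L1-HIT; vc=[6,30]
#10 0x34→b6/s2 VC-HIT; vc=[18,30]
#11 0x53→b10/s2 MISS; vc=[18,30,6]
#12 0x32→b6/s2 VC-HIT; vc=[18,30,10]

VC = [18, 30, 10]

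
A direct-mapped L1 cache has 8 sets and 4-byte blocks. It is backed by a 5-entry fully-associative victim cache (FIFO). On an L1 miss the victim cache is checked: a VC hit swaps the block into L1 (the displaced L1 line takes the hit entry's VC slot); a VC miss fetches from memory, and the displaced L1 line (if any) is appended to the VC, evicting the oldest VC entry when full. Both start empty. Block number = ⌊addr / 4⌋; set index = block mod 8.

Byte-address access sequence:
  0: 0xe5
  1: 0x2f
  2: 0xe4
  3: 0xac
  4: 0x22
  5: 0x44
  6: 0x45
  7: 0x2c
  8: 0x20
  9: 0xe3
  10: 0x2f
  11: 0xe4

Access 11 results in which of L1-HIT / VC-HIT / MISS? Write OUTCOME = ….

OUTCOME = VC-HIT

  [0] addr=0xe5 blk=57 s=1: MISS | VC []
  [1] addr=0x2f blk=11 s=3: MISS | VC []
  [2] addr=0xe4 blk=57 s=1: L1-HIT | VC []
  [3] addr=0xac blk=43 s=3: MISS | VC [11]
  [4] addr=0x22 blk=8 s=0: MISS | VC [11]
  [5] addr=0x44 blk=17 s=1: MISS | VC [11, 57]
  [6] addr=0x45 blk=17 s=1: L1-HIT | VC [11, 57]
  [7] addr=0x2c blk=11 s=3: VC-HIT | VC [43, 57]
  [8] addr=0x20 blk=8 s=0: L1-HIT | VC [43, 57]
  [9] addr=0xe3 blk=56 s=0: MISS | VC [43, 57, 8]
  [10] addr=0x2f blk=11 s=3: L1-HIT | VC [43, 57, 8]
  [11] addr=0xe4 blk=57 s=1: VC-HIT | VC [43, 17, 8]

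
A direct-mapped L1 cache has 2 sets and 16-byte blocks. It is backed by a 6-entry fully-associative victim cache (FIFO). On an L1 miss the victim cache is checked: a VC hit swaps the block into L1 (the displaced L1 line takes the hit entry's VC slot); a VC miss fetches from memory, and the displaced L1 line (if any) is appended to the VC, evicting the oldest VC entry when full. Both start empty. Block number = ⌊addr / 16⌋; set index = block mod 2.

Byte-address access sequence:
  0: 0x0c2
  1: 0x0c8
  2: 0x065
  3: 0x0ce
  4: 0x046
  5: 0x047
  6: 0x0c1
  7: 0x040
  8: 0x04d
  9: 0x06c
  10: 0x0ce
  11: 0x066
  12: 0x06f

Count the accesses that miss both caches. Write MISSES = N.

MISSES = 3

#0 0xc2→b12/s0 MISS; vc=[]
#1 0xc8→b12/s0 L1-HIT; vc=[]
#2 0x65→b6/s0 MISS; vc=[12]
#3 0xce→b12/s0 VC-HIT; vc=[6]
#4 0x46→b4/s0 MISS; vc=[6,12]
#5 0x47→b4/s0 L1-HIT; vc=[6,12]
#6 0xc1→b12/s0 VC-HIT; vc=[6,4]
#7 0x40→b4/s0 VC-HIT; vc=[6,12]
#8 0x4d→b4/s0 L1-HIT; vc=[6,12]
#9 0x6c→b6/s0 VC-HIT; vc=[4,12]
#10 0xce→b12/s0 VC-HIT; vc=[4,6]
#11 0x66→b6/s0 VC-HIT; vc=[4,12]
#12 0x6f→b6/s0 L1-HIT; vc=[4,12]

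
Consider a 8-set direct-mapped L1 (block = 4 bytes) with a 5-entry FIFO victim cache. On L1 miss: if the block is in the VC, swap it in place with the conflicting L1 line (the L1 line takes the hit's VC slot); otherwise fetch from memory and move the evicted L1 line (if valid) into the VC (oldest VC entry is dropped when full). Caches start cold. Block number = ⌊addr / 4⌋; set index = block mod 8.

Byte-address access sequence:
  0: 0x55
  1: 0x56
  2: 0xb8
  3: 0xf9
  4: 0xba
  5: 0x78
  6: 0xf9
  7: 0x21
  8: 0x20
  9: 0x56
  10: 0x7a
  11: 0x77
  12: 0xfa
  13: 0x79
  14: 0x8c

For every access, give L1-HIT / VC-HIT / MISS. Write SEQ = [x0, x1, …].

SEQ = [MISS, L1-HIT, MISS, MISS, VC-HIT, MISS, VC-HIT, MISS, L1-HIT, L1-HIT, VC-HIT, MISS, VC-HIT, VC-HIT, MISS]

0: 0x55 (blk 21, set 5) → MISS  vc=[]
1: 0x56 (blk 21, set 5) → L1-HIT  vc=[]
2: 0xb8 (blk 46, set 6) → MISS  vc=[]
3: 0xf9 (blk 62, set 6) → MISS  vc=[46]
4: 0xba (blk 46, set 6) → VC-HIT  vc=[62]
5: 0x78 (blk 30, set 6) → MISS  vc=[62, 46]
6: 0xf9 (blk 62, set 6) → VC-HIT  vc=[30, 46]
7: 0x21 (blk 8, set 0) → MISS  vc=[30, 46]
8: 0x20 (blk 8, set 0) → L1-HIT  vc=[30, 46]
9: 0x56 (blk 21, set 5) → L1-HIT  vc=[30, 46]
10: 0x7a (blk 30, set 6) → VC-HIT  vc=[62, 46]
11: 0x77 (blk 29, set 5) → MISS  vc=[62, 46, 21]
12: 0xfa (blk 62, set 6) → VC-HIT  vc=[30, 46, 21]
13: 0x79 (blk 30, set 6) → VC-HIT  vc=[62, 46, 21]
14: 0x8c (blk 35, set 3) → MISS  vc=[62, 46, 21]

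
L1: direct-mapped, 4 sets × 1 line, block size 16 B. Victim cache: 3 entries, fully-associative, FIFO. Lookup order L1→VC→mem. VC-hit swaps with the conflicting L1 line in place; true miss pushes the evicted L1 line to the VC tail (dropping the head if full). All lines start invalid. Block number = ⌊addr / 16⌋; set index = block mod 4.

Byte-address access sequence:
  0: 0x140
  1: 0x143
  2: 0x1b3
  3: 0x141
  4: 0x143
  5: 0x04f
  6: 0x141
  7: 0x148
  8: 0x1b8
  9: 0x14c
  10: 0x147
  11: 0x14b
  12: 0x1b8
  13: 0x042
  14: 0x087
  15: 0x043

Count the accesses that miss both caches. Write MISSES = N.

#0 0x140→b20/s0 MISS; vc=[]
#1 0x143→b20/s0 L1-HIT; vc=[]
#2 0x1b3→b27/s3 MISS; vc=[]
#3 0x141→b20/s0 L1-HIT; vc=[]
#4 0x143→b20/s0 L1-HIT; vc=[]
#5 0x4f→b4/s0 MISS; vc=[20]
#6 0x141→b20/s0 VC-HIT; vc=[4]
#7 0x148→b20/s0 L1-HIT; vc=[4]
#8 0x1b8→b27/s3 L1-HIT; vc=[4]
#9 0x14c→b20/s0 L1-HIT; vc=[4]
#10 0x147→b20/s0 L1-HIT; vc=[4]
#11 0x14b→b20/s0 L1-HIT; vc=[4]
#12 0x1b8→b27/s3 L1-HIT; vc=[4]
#13 0x42→b4/s0 VC-HIT; vc=[20]
#14 0x87→b8/s0 MISS; vc=[20,4]
#15 0x43→b4/s0 VC-HIT; vc=[20,8]

MISSES = 4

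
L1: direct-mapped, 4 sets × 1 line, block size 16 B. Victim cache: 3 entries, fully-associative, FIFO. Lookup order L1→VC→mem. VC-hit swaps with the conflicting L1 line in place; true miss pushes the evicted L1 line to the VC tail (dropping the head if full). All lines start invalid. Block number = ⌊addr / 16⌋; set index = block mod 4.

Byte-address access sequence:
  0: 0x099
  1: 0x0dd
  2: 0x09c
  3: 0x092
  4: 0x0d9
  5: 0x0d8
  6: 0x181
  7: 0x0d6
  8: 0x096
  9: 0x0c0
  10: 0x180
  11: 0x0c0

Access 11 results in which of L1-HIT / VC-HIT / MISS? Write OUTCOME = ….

#0 0x99→b9/s1 MISS; vc=[]
#1 0xdd→b13/s1 MISS; vc=[9]
#2 0x9c→b9/s1 VC-HIT; vc=[13]
#3 0x92→b9/s1 L1-HIT; vc=[13]
#4 0xd9→b13/s1 VC-HIT; vc=[9]
#5 0xd8→b13/s1 L1-HIT; vc=[9]
#6 0x181→b24/s0 MISS; vc=[9]
#7 0xd6→b13/s1 L1-HIT; vc=[9]
#8 0x96→b9/s1 VC-HIT; vc=[13]
#9 0xc0→b12/s0 MISS; vc=[13,24]
#10 0x180→b24/s0 VC-HIT; vc=[13,12]
#11 0xc0→b12/s0 VC-HIT; vc=[13,24]

OUTCOME = VC-HIT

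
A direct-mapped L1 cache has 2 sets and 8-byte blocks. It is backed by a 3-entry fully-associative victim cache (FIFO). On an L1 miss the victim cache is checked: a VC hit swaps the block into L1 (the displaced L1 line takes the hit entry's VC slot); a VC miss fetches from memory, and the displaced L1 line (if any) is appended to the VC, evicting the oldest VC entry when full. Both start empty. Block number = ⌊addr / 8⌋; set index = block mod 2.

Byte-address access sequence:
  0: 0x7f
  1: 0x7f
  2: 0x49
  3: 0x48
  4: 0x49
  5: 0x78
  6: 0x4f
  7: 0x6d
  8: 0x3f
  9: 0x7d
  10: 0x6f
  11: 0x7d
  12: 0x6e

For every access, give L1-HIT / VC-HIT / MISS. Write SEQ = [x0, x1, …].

0: 0x7f (blk 15, set 1) → MISS  vc=[]
1: 0x7f (blk 15, set 1) → L1-HIT  vc=[]
2: 0x49 (blk 9, set 1) → MISS  vc=[15]
3: 0x48 (blk 9, set 1) → L1-HIT  vc=[15]
4: 0x49 (blk 9, set 1) → L1-HIT  vc=[15]
5: 0x78 (blk 15, set 1) → VC-HIT  vc=[9]
6: 0x4f (blk 9, set 1) → VC-HIT  vc=[15]
7: 0x6d (blk 13, set 1) → MISS  vc=[15, 9]
8: 0x3f (blk 7, set 1) → MISS  vc=[15, 9, 13]
9: 0x7d (blk 15, set 1) → VC-HIT  vc=[7, 9, 13]
10: 0x6f (blk 13, set 1) → VC-HIT  vc=[7, 9, 15]
11: 0x7d (blk 15, set 1) → VC-HIT  vc=[7, 9, 13]
12: 0x6e (blk 13, set 1) → VC-HIT  vc=[7, 9, 15]

SEQ = [MISS, L1-HIT, MISS, L1-HIT, L1-HIT, VC-HIT, VC-HIT, MISS, MISS, VC-HIT, VC-HIT, VC-HIT, VC-HIT]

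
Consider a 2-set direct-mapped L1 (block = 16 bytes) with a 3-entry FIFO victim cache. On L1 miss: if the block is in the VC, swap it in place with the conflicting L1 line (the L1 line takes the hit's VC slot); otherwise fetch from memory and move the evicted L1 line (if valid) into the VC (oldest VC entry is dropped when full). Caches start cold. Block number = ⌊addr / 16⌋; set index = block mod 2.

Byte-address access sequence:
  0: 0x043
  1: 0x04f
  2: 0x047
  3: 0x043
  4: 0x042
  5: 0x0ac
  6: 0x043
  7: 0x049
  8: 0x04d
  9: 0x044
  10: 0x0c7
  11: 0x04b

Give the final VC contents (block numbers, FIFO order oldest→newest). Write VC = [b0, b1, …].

VC = [10, 12]

0: 0x43 (blk 4, set 0) → MISS  vc=[]
1: 0x4f (blk 4, set 0) → L1-HIT  vc=[]
2: 0x47 (blk 4, set 0) → L1-HIT  vc=[]
3: 0x43 (blk 4, set 0) → L1-HIT  vc=[]
4: 0x42 (blk 4, set 0) → L1-HIT  vc=[]
5: 0xac (blk 10, set 0) → MISS  vc=[4]
6: 0x43 (blk 4, set 0) → VC-HIT  vc=[10]
7: 0x49 (blk 4, set 0) → L1-HIT  vc=[10]
8: 0x4d (blk 4, set 0) → L1-HIT  vc=[10]
9: 0x44 (blk 4, set 0) → L1-HIT  vc=[10]
10: 0xc7 (blk 12, set 0) → MISS  vc=[10, 4]
11: 0x4b (blk 4, set 0) → VC-HIT  vc=[10, 12]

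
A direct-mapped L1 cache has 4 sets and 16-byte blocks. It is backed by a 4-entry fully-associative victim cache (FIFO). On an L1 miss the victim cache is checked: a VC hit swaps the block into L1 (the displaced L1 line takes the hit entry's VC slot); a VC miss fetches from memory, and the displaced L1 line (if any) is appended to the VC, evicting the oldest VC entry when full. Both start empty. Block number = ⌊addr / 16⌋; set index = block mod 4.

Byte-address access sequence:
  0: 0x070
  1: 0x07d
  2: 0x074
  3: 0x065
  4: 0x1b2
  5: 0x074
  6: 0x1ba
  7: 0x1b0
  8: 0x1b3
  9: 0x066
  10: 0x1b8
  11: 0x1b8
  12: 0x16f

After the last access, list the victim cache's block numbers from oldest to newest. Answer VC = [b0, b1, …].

  [0] addr=0x70 blk=7 s=3: MISS | VC []
  [1] addr=0x7d blk=7 s=3: L1-HIT | VC []
  [2] addr=0x74 blk=7 s=3: L1-HIT | VC []
  [3] addr=0x65 blk=6 s=2: MISS | VC []
  [4] addr=0x1b2 blk=27 s=3: MISS | VC [7]
  [5] addr=0x74 blk=7 s=3: VC-HIT | VC [27]
  [6] addr=0x1ba blk=27 s=3: VC-HIT | VC [7]
  [7] addr=0x1b0 blk=27 s=3: L1-HIT | VC [7]
  [8] addr=0x1b3 blk=27 s=3: L1-HIT | VC [7]
  [9] addr=0x66 blk=6 s=2: L1-HIT | VC [7]
  [10] addr=0x1b8 blk=27 s=3: L1-HIT | VC [7]
  [11] addr=0x1b8 blk=27 s=3: L1-HIT | VC [7]
  [12] addr=0x16f blk=22 s=2: MISS | VC [7, 6]

VC = [7, 6]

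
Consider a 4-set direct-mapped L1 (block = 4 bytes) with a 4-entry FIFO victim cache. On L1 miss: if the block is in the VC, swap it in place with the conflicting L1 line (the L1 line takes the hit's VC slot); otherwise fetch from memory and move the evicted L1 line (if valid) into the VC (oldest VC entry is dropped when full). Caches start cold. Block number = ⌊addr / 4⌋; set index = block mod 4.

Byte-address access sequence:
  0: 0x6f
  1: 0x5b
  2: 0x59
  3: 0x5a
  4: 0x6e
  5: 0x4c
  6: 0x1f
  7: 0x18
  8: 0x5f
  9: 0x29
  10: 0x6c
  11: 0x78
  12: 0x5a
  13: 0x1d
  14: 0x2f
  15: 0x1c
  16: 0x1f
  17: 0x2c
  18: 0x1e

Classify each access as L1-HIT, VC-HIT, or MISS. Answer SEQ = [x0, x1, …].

SEQ = [MISS, MISS, L1-HIT, L1-HIT, L1-HIT, MISS, MISS, MISS, MISS, MISS, MISS, MISS, MISS, MISS, MISS, VC-HIT, L1-HIT, VC-HIT, VC-HIT]

0: 0x6f (blk 27, set 3) → MISS  vc=[]
1: 0x5b (blk 22, set 2) → MISS  vc=[]
2: 0x59 (blk 22, set 2) → L1-HIT  vc=[]
3: 0x5a (blk 22, set 2) → L1-HIT  vc=[]
4: 0x6e (blk 27, set 3) → L1-HIT  vc=[]
5: 0x4c (blk 19, set 3) → MISS  vc=[27]
6: 0x1f (blk 7, set 3) → MISS  vc=[27, 19]
7: 0x18 (blk 6, set 2) → MISS  vc=[27, 19, 22]
8: 0x5f (blk 23, set 3) → MISS  vc=[27, 19, 22, 7]
9: 0x29 (blk 10, set 2) → MISS  vc=[19, 22, 7, 6]
10: 0x6c (blk 27, set 3) → MISS  vc=[22, 7, 6, 23]
11: 0x78 (blk 30, set 2) → MISS  vc=[7, 6, 23, 10]
12: 0x5a (blk 22, set 2) → MISS  vc=[6, 23, 10, 30]
13: 0x1d (blk 7, set 3) → MISS  vc=[23, 10, 30, 27]
14: 0x2f (blk 11, set 3) → MISS  vc=[10, 30, 27, 7]
15: 0x1c (blk 7, set 3) → VC-HIT  vc=[10, 30, 27, 11]
16: 0x1f (blk 7, set 3) → L1-HIT  vc=[10, 30, 27, 11]
17: 0x2c (blk 11, set 3) → VC-HIT  vc=[10, 30, 27, 7]
18: 0x1e (blk 7, set 3) → VC-HIT  vc=[10, 30, 27, 11]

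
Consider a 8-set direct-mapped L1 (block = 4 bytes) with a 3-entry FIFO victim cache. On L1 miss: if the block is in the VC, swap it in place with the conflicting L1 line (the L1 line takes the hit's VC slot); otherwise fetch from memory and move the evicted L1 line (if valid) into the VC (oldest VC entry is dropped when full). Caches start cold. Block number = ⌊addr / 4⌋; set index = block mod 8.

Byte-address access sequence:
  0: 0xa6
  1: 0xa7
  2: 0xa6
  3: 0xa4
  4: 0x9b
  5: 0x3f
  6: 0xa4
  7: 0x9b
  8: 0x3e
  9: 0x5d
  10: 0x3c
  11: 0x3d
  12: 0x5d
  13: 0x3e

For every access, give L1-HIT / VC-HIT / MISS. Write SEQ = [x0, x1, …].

SEQ = [MISS, L1-HIT, L1-HIT, L1-HIT, MISS, MISS, L1-HIT, L1-HIT, L1-HIT, MISS, VC-HIT, L1-HIT, VC-HIT, VC-HIT]

#0 0xa6→b41/s1 MISS; vc=[]
#1 0xa7→b41/s1 L1-HIT; vc=[]
#2 0xa6→b41/s1 L1-HIT; vc=[]
#3 0xa4→b41/s1 L1-HIT; vc=[]
#4 0x9b→b38/s6 MISS; vc=[]
#5 0x3f→b15/s7 MISS; vc=[]
#6 0xa4→b41/s1 L1-HIT; vc=[]
#7 0x9b→b38/s6 L1-HIT; vc=[]
#8 0x3e→b15/s7 L1-HIT; vc=[]
#9 0x5d→b23/s7 MISS; vc=[15]
#10 0x3c→b15/s7 VC-HIT; vc=[23]
#11 0x3d→b15/s7 L1-HIT; vc=[23]
#12 0x5d→b23/s7 VC-HIT; vc=[15]
#13 0x3e→b15/s7 VC-HIT; vc=[23]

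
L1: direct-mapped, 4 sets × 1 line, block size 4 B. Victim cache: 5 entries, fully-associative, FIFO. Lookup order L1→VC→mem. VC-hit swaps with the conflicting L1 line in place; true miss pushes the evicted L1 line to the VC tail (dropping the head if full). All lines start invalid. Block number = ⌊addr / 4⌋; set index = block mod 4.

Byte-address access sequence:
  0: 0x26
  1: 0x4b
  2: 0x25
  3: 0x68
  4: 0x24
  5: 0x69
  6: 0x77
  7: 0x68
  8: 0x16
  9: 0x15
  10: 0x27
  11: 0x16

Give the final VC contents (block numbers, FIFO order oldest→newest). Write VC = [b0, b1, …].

VC = [18, 9, 29]

  [0] addr=0x26 blk=9 s=1: MISS | VC []
  [1] addr=0x4b blk=18 s=2: MISS | VC []
  [2] addr=0x25 blk=9 s=1: L1-HIT | VC []
  [3] addr=0x68 blk=26 s=2: MISS | VC [18]
  [4] addr=0x24 blk=9 s=1: L1-HIT | VC [18]
  [5] addr=0x69 blk=26 s=2: L1-HIT | VC [18]
  [6] addr=0x77 blk=29 s=1: MISS | VC [18, 9]
  [7] addr=0x68 blk=26 s=2: L1-HIT | VC [18, 9]
  [8] addr=0x16 blk=5 s=1: MISS | VC [18, 9, 29]
  [9] addr=0x15 blk=5 s=1: L1-HIT | VC [18, 9, 29]
  [10] addr=0x27 blk=9 s=1: VC-HIT | VC [18, 5, 29]
  [11] addr=0x16 blk=5 s=1: VC-HIT | VC [18, 9, 29]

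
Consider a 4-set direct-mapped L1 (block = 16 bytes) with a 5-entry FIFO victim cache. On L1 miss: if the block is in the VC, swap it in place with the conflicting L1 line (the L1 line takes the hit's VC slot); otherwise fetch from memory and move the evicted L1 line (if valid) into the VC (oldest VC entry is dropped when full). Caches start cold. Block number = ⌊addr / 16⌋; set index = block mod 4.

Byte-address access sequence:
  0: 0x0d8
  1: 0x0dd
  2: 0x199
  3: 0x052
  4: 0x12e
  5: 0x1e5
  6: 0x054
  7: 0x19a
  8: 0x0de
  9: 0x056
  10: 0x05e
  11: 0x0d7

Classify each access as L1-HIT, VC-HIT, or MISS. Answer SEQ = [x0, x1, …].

#0 0xd8→b13/s1 MISS; vc=[]
#1 0xdd→b13/s1 L1-HIT; vc=[]
#2 0x199→b25/s1 MISS; vc=[13]
#3 0x52→b5/s1 MISS; vc=[13,25]
#4 0x12e→b18/s2 MISS; vc=[13,25]
#5 0x1e5→b30/s2 MISS; vc=[13,25,18]
#6 0x54→b5/s1 L1-HIT; vc=[13,25,18]
#7 0x19a→b25/s1 VC-HIT; vc=[13,5,18]
#8 0xde→b13/s1 VC-HIT; vc=[25,5,18]
#9 0x56→b5/s1 VC-HIT; vc=[25,13,18]
#10 0x5e→b5/s1 L1-HIT; vc=[25,13,18]
#11 0xd7→b13/s1 VC-HIT; vc=[25,5,18]

SEQ = [MISS, L1-HIT, MISS, MISS, MISS, MISS, L1-HIT, VC-HIT, VC-HIT, VC-HIT, L1-HIT, VC-HIT]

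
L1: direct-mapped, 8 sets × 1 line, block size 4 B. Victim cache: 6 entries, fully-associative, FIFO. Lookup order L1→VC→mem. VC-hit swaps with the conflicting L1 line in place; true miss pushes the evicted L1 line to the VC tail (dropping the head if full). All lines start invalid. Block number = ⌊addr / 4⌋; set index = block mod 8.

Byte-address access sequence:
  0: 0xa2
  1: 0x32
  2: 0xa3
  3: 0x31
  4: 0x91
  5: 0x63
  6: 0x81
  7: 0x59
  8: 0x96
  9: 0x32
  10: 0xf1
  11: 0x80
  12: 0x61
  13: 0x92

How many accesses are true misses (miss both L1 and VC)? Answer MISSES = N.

#0 0xa2→b40/s0 MISS; vc=[]
#1 0x32→b12/s4 MISS; vc=[]
#2 0xa3→b40/s0 L1-HIT; vc=[]
#3 0x31→b12/s4 L1-HIT; vc=[]
#4 0x91→b36/s4 MISS; vc=[12]
#5 0x63→b24/s0 MISS; vc=[12,40]
#6 0x81→b32/s0 MISS; vc=[12,40,24]
#7 0x59→b22/s6 MISS; vc=[12,40,24]
#8 0x96→b37/s5 MISS; vc=[12,40,24]
#9 0x32→b12/s4 VC-HIT; vc=[36,40,24]
#10 0xf1→b60/s4 MISS; vc=[36,40,24,12]
#11 0x80→b32/s0 L1-HIT; vc=[36,40,24,12]
#12 0x61→b24/s0 VC-HIT; vc=[36,40,32,12]
#13 0x92→b36/s4 VC-HIT; vc=[60,40,32,12]

MISSES = 8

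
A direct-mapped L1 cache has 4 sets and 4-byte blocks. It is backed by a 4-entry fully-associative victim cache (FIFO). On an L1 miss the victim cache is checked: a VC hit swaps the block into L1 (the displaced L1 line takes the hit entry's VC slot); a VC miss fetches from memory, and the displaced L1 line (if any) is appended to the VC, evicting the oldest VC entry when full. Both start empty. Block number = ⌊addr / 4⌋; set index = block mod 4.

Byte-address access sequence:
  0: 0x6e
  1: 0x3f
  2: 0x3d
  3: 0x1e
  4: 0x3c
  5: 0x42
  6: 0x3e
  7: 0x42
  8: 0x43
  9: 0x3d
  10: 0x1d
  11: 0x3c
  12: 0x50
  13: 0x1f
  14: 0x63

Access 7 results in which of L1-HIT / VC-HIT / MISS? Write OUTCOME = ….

#0 0x6e→b27/s3 MISS; vc=[]
#1 0x3f→b15/s3 MISS; vc=[27]
#2 0x3d→b15/s3 L1-HIT; vc=[27]
#3 0x1e→b7/s3 MISS; vc=[27,15]
#4 0x3c→b15/s3 VC-HIT; vc=[27,7]
#5 0x42→b16/s0 MISS; vc=[27,7]
#6 0x3e→b15/s3 L1-HIT; vc=[27,7]
#7 0x42→b16/s0 L1-HIT; vc=[27,7]
#8 0x43→b16/s0 L1-HIT; vc=[27,7]
#9 0x3d→b15/s3 L1-HIT; vc=[27,7]
#10 0x1d→b7/s3 VC-HIT; vc=[27,15]
#11 0x3c→b15/s3 VC-HIT; vc=[27,7]
#12 0x50→b20/s0 MISS; vc=[27,7,16]
#13 0x1f→b7/s3 VC-HIT; vc=[27,15,16]
#14 0x63→b24/s0 MISS; vc=[27,15,16,20]

OUTCOME = L1-HIT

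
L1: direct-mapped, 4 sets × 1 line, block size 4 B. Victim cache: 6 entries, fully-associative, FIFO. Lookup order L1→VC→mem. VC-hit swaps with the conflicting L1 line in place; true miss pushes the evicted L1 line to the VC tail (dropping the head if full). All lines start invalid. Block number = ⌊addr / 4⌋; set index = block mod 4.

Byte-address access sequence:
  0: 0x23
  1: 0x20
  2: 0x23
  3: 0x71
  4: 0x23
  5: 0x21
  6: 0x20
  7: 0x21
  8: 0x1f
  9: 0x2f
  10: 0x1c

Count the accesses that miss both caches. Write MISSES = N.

MISSES = 4

#0 0x23→b8/s0 MISS; vc=[]
#1 0x20→b8/s0 L1-HIT; vc=[]
#2 0x23→b8/s0 L1-HIT; vc=[]
#3 0x71→b28/s0 MISS; vc=[8]
#4 0x23→b8/s0 VC-HIT; vc=[28]
#5 0x21→b8/s0 L1-HIT; vc=[28]
#6 0x20→b8/s0 L1-HIT; vc=[28]
#7 0x21→b8/s0 L1-HIT; vc=[28]
#8 0x1f→b7/s3 MISS; vc=[28]
#9 0x2f→b11/s3 MISS; vc=[28,7]
#10 0x1c→b7/s3 VC-HIT; vc=[28,11]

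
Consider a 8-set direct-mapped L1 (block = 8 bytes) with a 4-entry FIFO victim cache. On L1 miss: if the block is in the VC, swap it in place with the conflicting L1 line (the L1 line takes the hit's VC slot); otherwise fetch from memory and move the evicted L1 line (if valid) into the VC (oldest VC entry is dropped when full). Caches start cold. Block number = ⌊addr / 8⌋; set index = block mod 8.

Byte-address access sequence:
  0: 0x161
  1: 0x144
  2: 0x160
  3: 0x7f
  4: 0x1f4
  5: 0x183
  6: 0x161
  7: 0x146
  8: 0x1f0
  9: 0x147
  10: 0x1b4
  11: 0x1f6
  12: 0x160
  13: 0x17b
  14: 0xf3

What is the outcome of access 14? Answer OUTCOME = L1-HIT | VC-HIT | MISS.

OUTCOME = MISS

#0 0x161→b44/s4 MISS; vc=[]
#1 0x144→b40/s0 MISS; vc=[]
#2 0x160→b44/s4 L1-HIT; vc=[]
#3 0x7f→b15/s7 MISS; vc=[]
#4 0x1f4→b62/s6 MISS; vc=[]
#5 0x183→b48/s0 MISS; vc=[40]
#6 0x161→b44/s4 L1-HIT; vc=[40]
#7 0x146→b40/s0 VC-HIT; vc=[48]
#8 0x1f0→b62/s6 L1-HIT; vc=[48]
#9 0x147→b40/s0 L1-HIT; vc=[48]
#10 0x1b4→b54/s6 MISS; vc=[48,62]
#11 0x1f6→b62/s6 VC-HIT; vc=[48,54]
#12 0x160→b44/s4 L1-HIT; vc=[48,54]
#13 0x17b→b47/s7 MISS; vc=[48,54,15]
#14 0xf3→b30/s6 MISS; vc=[48,54,15,62]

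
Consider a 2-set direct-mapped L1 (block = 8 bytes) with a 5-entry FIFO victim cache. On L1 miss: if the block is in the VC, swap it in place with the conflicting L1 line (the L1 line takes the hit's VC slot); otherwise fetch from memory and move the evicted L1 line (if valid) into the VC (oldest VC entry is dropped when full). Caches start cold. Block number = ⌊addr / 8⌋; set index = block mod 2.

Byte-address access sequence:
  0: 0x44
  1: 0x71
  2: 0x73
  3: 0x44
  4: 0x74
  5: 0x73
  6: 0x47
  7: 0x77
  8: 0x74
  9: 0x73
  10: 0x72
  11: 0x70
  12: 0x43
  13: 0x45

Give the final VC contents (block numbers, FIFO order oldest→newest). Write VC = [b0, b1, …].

0: 0x44 (blk 8, set 0) → MISS  vc=[]
1: 0x71 (blk 14, set 0) → MISS  vc=[8]
2: 0x73 (blk 14, set 0) → L1-HIT  vc=[8]
3: 0x44 (blk 8, set 0) → VC-HIT  vc=[14]
4: 0x74 (blk 14, set 0) → VC-HIT  vc=[8]
5: 0x73 (blk 14, set 0) → L1-HIT  vc=[8]
6: 0x47 (blk 8, set 0) → VC-HIT  vc=[14]
7: 0x77 (blk 14, set 0) → VC-HIT  vc=[8]
8: 0x74 (blk 14, set 0) → L1-HIT  vc=[8]
9: 0x73 (blk 14, set 0) → L1-HIT  vc=[8]
10: 0x72 (blk 14, set 0) → L1-HIT  vc=[8]
11: 0x70 (blk 14, set 0) → L1-HIT  vc=[8]
12: 0x43 (blk 8, set 0) → VC-HIT  vc=[14]
13: 0x45 (blk 8, set 0) → L1-HIT  vc=[14]

VC = [14]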